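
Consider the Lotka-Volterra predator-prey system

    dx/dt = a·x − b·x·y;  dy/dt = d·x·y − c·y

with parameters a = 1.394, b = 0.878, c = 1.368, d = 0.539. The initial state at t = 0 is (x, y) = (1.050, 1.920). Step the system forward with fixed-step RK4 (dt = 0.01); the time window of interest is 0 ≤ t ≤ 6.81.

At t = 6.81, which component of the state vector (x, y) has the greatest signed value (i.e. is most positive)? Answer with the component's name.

t=0.000: state=(1.050, 1.920)
step 1 (dt=0.01): k1=(-0.306, -1.540), k2=(-0.299, -1.535), k3=(-0.299, -1.535), k4=(-0.291, -1.531); state += dt/6·(k1+2k2+2k3+k4)
t=0.010: state=(1.047, 1.905)
t=0.020: state=(1.044, 1.889)
t=0.030: state=(1.041, 1.874)
continuing one RK4 step at a time; state shown every 25 steps (Δt=0.25):
t=0.250: state=(1.016, 1.566)
t=0.500: state=(1.055, 1.278)
t=0.750: state=(1.159, 1.053)
t=1.000: state=(1.328, 0.884)
t=1.250: state=(1.572, 0.763)
t=1.500: state=(1.902, 0.684)
t=1.750: state=(2.331, 0.645)
t=2.000: state=(2.868, 0.650)
t=2.250: state=(3.505, 0.709)
t=2.500: state=(4.194, 0.846)
t=2.750: state=(4.812, 1.104)
t=3.000: state=(5.119, 1.539)
t=3.250: state=(4.848, 2.156)
t=3.500: state=(3.982, 2.791)
t=3.750: state=(2.918, 3.154)
t=4.000: state=(2.062, 3.122)
t=4.250: state=(1.518, 2.814)
t=4.500: state=(1.213, 2.398)
t=4.750: state=(1.064, 1.983)
t=5.000: state=(1.016, 1.619)
t=5.250: state=(1.044, 1.320)
t=5.500: state=(1.137, 1.085)
t=5.750: state=(1.296, 0.908)
t=6.000: state=(1.528, 0.779)
t=6.250: state=(1.843, 0.694)
t=6.500: state=(2.255, 0.649)
t=6.750: state=(2.774, 0.646)
t=6.810: state=(2.915, 0.653)
compare at T: x=2.915, y=0.653

largest component: x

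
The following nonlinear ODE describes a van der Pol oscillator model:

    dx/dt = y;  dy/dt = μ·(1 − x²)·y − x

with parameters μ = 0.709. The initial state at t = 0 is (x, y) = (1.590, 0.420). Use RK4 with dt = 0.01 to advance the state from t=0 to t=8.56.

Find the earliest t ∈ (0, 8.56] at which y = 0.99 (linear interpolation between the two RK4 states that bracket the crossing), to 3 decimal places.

t=0.000: state=(1.590, 0.420)
step 1 (dt=0.01): k1=(0.420, -2.045), k2=(0.410, -2.038), k3=(0.410, -2.038), k4=(0.400, -2.031); state += dt/6·(k1+2k2+2k3+k4)
t=0.010: state=(1.594, 0.400)
t=0.020: state=(1.598, 0.379)
t=0.030: state=(1.602, 0.359)
continuing one RK4 step at a time; state shown every 50 steps (Δt=0.5):
t=0.500: state=(1.581, -0.380)
t=1.000: state=(1.263, -0.869)
t=1.500: state=(0.709, -1.373)
t=2.000: state=(-0.143, -2.048)
t=2.500: state=(-1.234, -2.034)
t=3.000: state=(-1.892, -0.530)
t=3.500: state=(-1.883, 0.417)
t=4.000: state=(-1.561, 0.836)
t=4.210: state=(-1.370, 0.988)
next step: t=4.220: state=(-1.360, 0.996) — y has crossed 0.99
linear interpolation between t=4.210 (0.98834) and t=4.220 (0.99592) → t≈4.212

t = 4.212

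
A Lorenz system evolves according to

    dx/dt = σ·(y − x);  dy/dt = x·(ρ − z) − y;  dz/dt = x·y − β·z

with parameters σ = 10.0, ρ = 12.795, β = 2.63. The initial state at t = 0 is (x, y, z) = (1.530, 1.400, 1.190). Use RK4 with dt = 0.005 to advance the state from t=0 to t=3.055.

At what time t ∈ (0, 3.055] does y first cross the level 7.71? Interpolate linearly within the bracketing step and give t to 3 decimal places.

t=0.000: state=(1.530, 1.400, 1.190)
step 1 (dt=0.005): k1=(-1.300, 16.356, -0.988), k2=(-0.859, 16.281, -0.923), k3=(-0.872, 16.294, -0.922), k4=(-0.442, 16.231, -0.857); state += dt/6·(k1+2k2+2k3+k4)
t=0.005: state=(1.526, 1.481, 1.185)
t=0.010: state=(1.526, 1.562, 1.181)
t=0.015: state=(1.529, 1.643, 1.178)
continuing one RK4 step at a time; state shown every 20 steps (Δt=0.1):
t=0.100: state=(2.067, 3.148, 1.264)
t=0.200: state=(3.664, 5.814, 2.099)
t=0.250: state=(4.890, 7.643, 3.193)
next step: t=0.255: state=(5.029, 7.840, 3.342) — y has crossed 7.71
linear interpolation between t=0.250 (7.64264) and t=0.255 (7.84019) → t≈0.252

t = 0.252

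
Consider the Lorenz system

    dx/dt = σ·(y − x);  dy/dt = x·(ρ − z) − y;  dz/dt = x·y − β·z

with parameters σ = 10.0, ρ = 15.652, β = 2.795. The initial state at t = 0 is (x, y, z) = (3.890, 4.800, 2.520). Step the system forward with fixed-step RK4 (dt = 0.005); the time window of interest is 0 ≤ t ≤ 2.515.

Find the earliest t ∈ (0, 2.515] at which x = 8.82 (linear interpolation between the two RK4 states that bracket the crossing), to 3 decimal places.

t=0.000: state=(3.890, 4.800, 2.520)
step 1 (dt=0.005): k1=(9.100, 46.283, 11.629), k2=(10.030, 46.353, 12.109), k3=(10.008, 46.378, 12.118), k4=(10.919, 46.470, 12.613); state += dt/6·(k1+2k2+2k3+k4)
t=0.005: state=(3.940, 5.032, 2.581)
t=0.010: state=(3.999, 5.265, 2.646)
t=0.015: state=(4.067, 5.499, 2.717)
continuing one RK4 step at a time; state shown every 20 steps (Δt=0.1):
t=0.100: state=(6.287, 9.910, 5.166)
t=0.160: state=(8.730, 13.055, 9.210)
next step: t=0.165: state=(8.946, 13.264, 9.659) — x has crossed 8.82
linear interpolation between t=0.160 (8.73028) and t=0.165 (8.94638) → t≈0.162

t = 0.162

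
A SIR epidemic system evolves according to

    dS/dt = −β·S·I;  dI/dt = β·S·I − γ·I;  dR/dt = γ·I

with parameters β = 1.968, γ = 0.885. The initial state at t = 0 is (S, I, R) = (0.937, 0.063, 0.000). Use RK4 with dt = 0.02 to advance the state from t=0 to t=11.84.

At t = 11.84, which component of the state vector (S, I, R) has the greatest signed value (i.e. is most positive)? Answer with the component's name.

largest component: R

t=0.000: state=(0.937, 0.063, 0.000)
step 1 (dt=0.02): k1=(-0.116, 0.060, 0.056), k2=(-0.117, 0.061, 0.056), k3=(-0.117, 0.061, 0.056), k4=(-0.118, 0.061, 0.057); state += dt/6·(k1+2k2+2k3+k4)
t=0.020: state=(0.935, 0.064, 0.001)
t=0.040: state=(0.932, 0.065, 0.002)
t=0.060: state=(0.930, 0.067, 0.003)
continuing one RK4 step at a time; state shown every 25 steps (Δt=0.5):
t=0.500: state=(0.866, 0.098, 0.035)
t=1.000: state=(0.770, 0.142, 0.088)
t=1.500: state=(0.656, 0.184, 0.161)
t=2.000: state=(0.539, 0.212, 0.249)
t=2.500: state=(0.435, 0.220, 0.345)
t=3.000: state=(0.352, 0.208, 0.441)
t=3.500: state=(0.290, 0.183, 0.527)
t=4.000: state=(0.246, 0.153, 0.602)
t=4.500: state=(0.215, 0.123, 0.662)
t=5.000: state=(0.193, 0.096, 0.711)
t=5.500: state=(0.177, 0.074, 0.748)
t=6.000: state=(0.166, 0.056, 0.777)
t=6.500: state=(0.159, 0.043, 0.799)
t=7.000: state=(0.153, 0.032, 0.815)
t=7.500: state=(0.149, 0.024, 0.827)
t=8.000: state=(0.146, 0.018, 0.837)
t=8.500: state=(0.144, 0.013, 0.843)
t=9.000: state=(0.142, 0.010, 0.848)
t=9.500: state=(0.141, 0.007, 0.852)
t=10.000: state=(0.140, 0.005, 0.855)
t=10.500: state=(0.139, 0.004, 0.857)
t=11.000: state=(0.139, 0.003, 0.858)
t=11.500: state=(0.139, 0.002, 0.859)
t=11.840: state=(0.138, 0.002, 0.860)
compare at T: S=0.138, I=0.002, R=0.860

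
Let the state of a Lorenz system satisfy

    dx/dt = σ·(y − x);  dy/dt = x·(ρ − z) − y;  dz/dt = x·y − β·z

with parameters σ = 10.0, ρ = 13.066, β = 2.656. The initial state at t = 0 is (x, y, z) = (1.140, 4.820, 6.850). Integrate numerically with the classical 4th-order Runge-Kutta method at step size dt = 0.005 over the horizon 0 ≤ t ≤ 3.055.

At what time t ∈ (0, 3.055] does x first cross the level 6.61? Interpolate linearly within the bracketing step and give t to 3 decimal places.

t=0.000: state=(1.140, 4.820, 6.850)
step 1 (dt=0.005): k1=(36.800, 2.266, -12.699), k2=(35.937, 2.872, -12.164), k3=(35.973, 2.855, -12.176), k4=(35.144, 3.450, -11.651); state += dt/6·(k1+2k2+2k3+k4)
t=0.005: state=(1.320, 4.834, 6.789)
t=0.010: state=(1.492, 4.854, 6.733)
t=0.015: state=(1.656, 4.880, 6.683)
continuing one RK4 step at a time; state shown every 20 steps (Δt=0.1):
t=0.100: state=(3.814, 5.997, 6.509)
t=0.200: state=(5.980, 8.168, 8.111)
t=0.225: state=(6.524, 8.674, 8.866)
next step: t=0.230: state=(6.631, 8.766, 9.034) — x has crossed 6.61
linear interpolation between t=0.225 (6.52399) and t=0.230 (6.63114) → t≈0.229

t = 0.229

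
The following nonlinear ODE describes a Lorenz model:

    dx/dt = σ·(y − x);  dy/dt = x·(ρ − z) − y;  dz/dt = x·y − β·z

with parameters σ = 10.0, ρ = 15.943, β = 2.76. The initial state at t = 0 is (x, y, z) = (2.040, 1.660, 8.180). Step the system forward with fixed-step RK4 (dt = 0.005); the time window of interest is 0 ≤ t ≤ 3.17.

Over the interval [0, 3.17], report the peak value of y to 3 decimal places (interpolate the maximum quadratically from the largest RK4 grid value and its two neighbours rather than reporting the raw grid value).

max y = 12.297

t=0.000: state=(2.040, 1.660, 8.180)
step 1 (dt=0.005): k1=(-3.800, 14.177, -19.190), k2=(-3.351, 14.165, -19.002), k3=(-3.362, 14.173, -19.001), k4=(-2.923, 14.167, -18.813); state += dt/6·(k1+2k2+2k3+k4)
t=0.005: state=(2.023, 1.731, 8.085)
t=0.010: state=(2.011, 1.802, 7.992)
t=0.015: state=(2.002, 1.873, 7.901)
continuing one RK4 step at a time; state shown every 40 steps (Δt=0.2):
t=0.200: state=(3.726, 5.636, 6.220)
t=0.400: state=(9.429, 12.256, 13.839)
t=0.600: state=(7.574, 3.675, 20.835)
t=0.800: state=(2.498, 1.645, 13.313)
t=1.000: state=(2.744, 3.649, 8.600)
t=1.200: state=(6.252, 8.866, 9.353)
t=1.400: state=(9.830, 9.078, 19.488)
t=1.600: state=(4.806, 2.531, 16.972)
t=1.800: state=(3.063, 3.320, 11.172)
t=2.000: state=(5.198, 7.049, 9.650)
t=2.200: state=(9.052, 9.977, 16.385)
t=2.400: state=(6.497, 4.133, 18.287)
t=2.600: state=(3.783, 3.555, 12.960)
t=2.800: state=(5.034, 6.406, 10.679)
t=3.000: state=(8.240, 9.387, 15.077)
t=3.170: state=(7.666, 6.007, 18.417)
largest grid value and its neighbours: y(0.405)=12.28499, y(0.410)=12.29665, y(0.415)=12.29003
parabola through these three points peaks at t≈0.411 with y≈12.29683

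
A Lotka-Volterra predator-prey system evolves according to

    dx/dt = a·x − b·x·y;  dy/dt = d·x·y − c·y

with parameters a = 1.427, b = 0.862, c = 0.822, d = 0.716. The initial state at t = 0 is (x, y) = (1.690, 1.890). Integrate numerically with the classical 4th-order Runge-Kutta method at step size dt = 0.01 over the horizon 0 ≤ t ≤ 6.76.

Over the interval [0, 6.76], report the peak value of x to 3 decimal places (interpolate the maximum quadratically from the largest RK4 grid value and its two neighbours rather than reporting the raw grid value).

t=0.000: state=(1.690, 1.890)
step 1 (dt=0.01): k1=(-0.342, 0.733), k2=(-0.347, 0.733), k3=(-0.347, 0.732), k4=(-0.352, 0.732); state += dt/6·(k1+2k2+2k3+k4)
t=0.010: state=(1.687, 1.897)
t=0.020: state=(1.683, 1.905)
t=0.030: state=(1.679, 1.912)
continuing one RK4 step at a time; state shown every 25 steps (Δt=0.25):
t=0.250: state=(1.576, 2.063)
t=0.500: state=(1.422, 2.198)
t=0.750: state=(1.253, 2.274)
t=1.000: state=(1.094, 2.283)
t=1.250: state=(0.960, 2.234)
t=1.500: state=(0.856, 2.139)
t=1.750: state=(0.781, 2.015)
t=2.000: state=(0.734, 1.878)
t=2.250: state=(0.710, 1.740)
t=2.500: state=(0.707, 1.608)
t=2.750: state=(0.724, 1.487)
t=3.000: state=(0.759, 1.383)
t=3.250: state=(0.813, 1.296)
t=3.500: state=(0.885, 1.228)
t=3.750: state=(0.976, 1.181)
t=4.000: state=(1.085, 1.156)
t=4.250: state=(1.209, 1.155)
t=4.500: state=(1.343, 1.182)
t=4.750: state=(1.479, 1.239)
t=5.000: state=(1.603, 1.330)
t=5.250: state=(1.698, 1.456)
t=5.500: state=(1.743, 1.614)
t=5.750: state=(1.725, 1.795)
t=6.000: state=(1.642, 1.977)
t=6.250: state=(1.505, 2.135)
t=6.500: state=(1.340, 2.243)
t=6.750: state=(1.174, 2.286)
t=6.760: state=(1.167, 2.287)
largest grid value and its neighbours: x(5.550)=1.74514, x(5.560)=1.74518, x(5.570)=1.74512
parabola through these three points peaks at t≈5.559 with x≈1.74518

max x = 1.745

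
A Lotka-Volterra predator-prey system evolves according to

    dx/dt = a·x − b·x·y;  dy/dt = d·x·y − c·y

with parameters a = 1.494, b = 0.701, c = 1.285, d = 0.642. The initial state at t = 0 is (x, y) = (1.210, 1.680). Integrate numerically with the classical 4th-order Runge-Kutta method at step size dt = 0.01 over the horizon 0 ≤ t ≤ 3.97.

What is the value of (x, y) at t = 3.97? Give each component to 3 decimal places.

t=0.000: state=(1.210, 1.680)
step 1 (dt=0.01): k1=(0.383, -0.854), k2=(0.387, -0.850), k3=(0.387, -0.850), k4=(0.391, -0.845); state += dt/6·(k1+2k2+2k3+k4)
t=0.010: state=(1.214, 1.672)
t=0.020: state=(1.218, 1.663)
t=0.030: state=(1.222, 1.655)
continuing one RK4 step at a time; state shown every 20 steps (Δt=0.2):
t=0.200: state=(1.304, 1.526)
t=0.400: state=(1.431, 1.406)
t=0.600: state=(1.595, 1.320)
t=0.800: state=(1.794, 1.269)
t=1.000: state=(2.028, 1.254)
t=1.200: state=(2.290, 1.279)
t=1.400: state=(2.569, 1.351)
t=1.600: state=(2.843, 1.479)
t=1.800: state=(3.075, 1.674)
t=2.000: state=(3.221, 1.942)
t=2.200: state=(3.233, 2.276)
t=2.400: state=(3.087, 2.646)
t=2.600: state=(2.802, 2.990)
t=2.800: state=(2.438, 3.238)
t=3.000: state=(2.068, 3.343)
t=3.200: state=(1.747, 3.301)
t=3.400: state=(1.498, 3.142)
t=3.600: state=(1.321, 2.910)
t=3.800: state=(1.206, 2.645)
t=3.970: state=(1.150, 2.417)

(x, y) = (1.150, 2.417)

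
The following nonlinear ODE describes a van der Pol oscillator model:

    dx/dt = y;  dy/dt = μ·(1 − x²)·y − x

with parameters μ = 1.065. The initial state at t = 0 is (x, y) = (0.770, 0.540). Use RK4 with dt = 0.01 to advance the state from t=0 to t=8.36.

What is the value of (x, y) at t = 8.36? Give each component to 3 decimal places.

t=0.000: state=(0.770, 0.540)
step 1 (dt=0.01): k1=(0.540, -0.536), k2=(0.537, -0.542), k3=(0.537, -0.542), k4=(0.535, -0.548); state += dt/6·(k1+2k2+2k3+k4)
t=0.010: state=(0.775, 0.535)
t=0.020: state=(0.781, 0.529)
t=0.030: state=(0.786, 0.523)
continuing one RK4 step at a time; state shown every 50 steps (Δt=0.5):
t=0.500: state=(0.951, 0.151)
t=1.000: state=(0.907, -0.330)
t=1.500: state=(0.616, -0.849)
t=2.000: state=(0.022, -1.574)
t=2.500: state=(-0.941, -2.086)
t=3.000: state=(-1.705, -0.746)
t=3.500: state=(-1.772, 0.291)
t=4.000: state=(-1.523, 0.665)
t=4.500: state=(-1.112, 1.003)
t=5.000: state=(-0.470, 1.644)
t=5.500: state=(0.615, 2.666)
t=6.000: state=(1.772, 1.381)
t=6.500: state=(1.991, -0.185)
t=7.000: state=(1.783, -0.570)
t=7.500: state=(1.443, -0.797)
t=8.000: state=(0.963, -1.167)
t=8.360: state=(0.459, -1.683)

(x, y) = (0.459, -1.683)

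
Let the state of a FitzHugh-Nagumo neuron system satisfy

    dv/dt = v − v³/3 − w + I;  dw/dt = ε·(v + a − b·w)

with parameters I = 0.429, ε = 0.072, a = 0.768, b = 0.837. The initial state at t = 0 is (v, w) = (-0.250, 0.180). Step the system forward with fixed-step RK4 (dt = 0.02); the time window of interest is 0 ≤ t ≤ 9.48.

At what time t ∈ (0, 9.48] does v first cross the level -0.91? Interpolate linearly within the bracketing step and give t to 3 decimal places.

t = 4.016

t=0.000: state=(-0.250, 0.180)
step 1 (dt=0.02): k1=(0.004, 0.026), k2=(0.004, 0.026), k3=(0.004, 0.026), k4=(0.004, 0.026); state += dt/6·(k1+2k2+2k3+k4)
t=0.020: state=(-0.250, 0.181)
t=0.040: state=(-0.250, 0.181)
t=0.060: state=(-0.250, 0.182)
continuing one RK4 step at a time; state shown every 25 steps (Δt=0.5):
t=0.500: state=(-0.251, 0.193)
t=1.000: state=(-0.261, 0.205)
t=1.500: state=(-0.285, 0.217)
t=2.000: state=(-0.329, 0.227)
t=2.500: state=(-0.404, 0.235)
t=3.000: state=(-0.520, 0.239)
t=3.500: state=(-0.688, 0.237)
t=4.000: state=(-0.903, 0.230)
next step: t=4.020: state=(-0.912, 0.229) — v has crossed -0.91
linear interpolation between t=4.000 (-0.90276) and t=4.020 (-0.91193) → t≈4.016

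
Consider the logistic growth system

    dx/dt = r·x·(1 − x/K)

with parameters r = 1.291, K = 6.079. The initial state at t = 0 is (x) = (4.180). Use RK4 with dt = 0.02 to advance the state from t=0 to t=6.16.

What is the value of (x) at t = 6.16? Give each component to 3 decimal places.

(x) = (6.078)

t=0.000: state=(4.180)
step 1 (dt=0.02): k1=(1.686), k2=(1.678), k3=(1.678), k4=(1.669); state += dt/6·(k1+2k2+2k3+k4)
t=0.020: state=(4.214)
t=0.040: state=(4.247)
t=0.060: state=(4.280)
continuing one RK4 step at a time; state shown every 10 steps (Δt=0.2):
t=0.200: state=(4.500)
t=0.400: state=(4.783)
t=0.600: state=(5.027)
t=0.800: state=(5.233)
t=1.000: state=(5.404)
t=1.200: state=(5.544)
t=1.400: state=(5.657)
t=1.600: state=(5.748)
t=1.800: state=(5.820)
t=2.000: state=(5.877)
t=2.200: state=(5.922)
t=2.400: state=(5.957)
t=2.600: state=(5.984)
t=2.800: state=(6.006)
t=3.000: state=(6.022)
t=3.200: state=(6.035)
t=3.400: state=(6.045)
t=3.600: state=(6.053)
t=3.800: state=(6.059)
t=4.000: state=(6.063)
t=4.200: state=(6.067)
t=4.400: state=(6.070)
t=4.600: state=(6.072)
t=4.800: state=(6.073)
t=5.000: state=(6.075)
t=5.200: state=(6.076)
t=5.400: state=(6.076)
t=5.600: state=(6.077)
t=5.800: state=(6.077)
t=6.000: state=(6.078)
t=6.160: state=(6.078)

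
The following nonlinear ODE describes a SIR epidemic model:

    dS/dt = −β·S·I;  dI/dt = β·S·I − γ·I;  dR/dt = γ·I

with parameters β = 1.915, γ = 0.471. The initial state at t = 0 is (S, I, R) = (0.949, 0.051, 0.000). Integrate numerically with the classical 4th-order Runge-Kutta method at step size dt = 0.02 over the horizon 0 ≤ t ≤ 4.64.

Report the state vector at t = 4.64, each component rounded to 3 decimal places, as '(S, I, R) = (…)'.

(S, I, R) = (0.069, 0.287, 0.644)

t=0.000: state=(0.949, 0.051, 0.000)
step 1 (dt=0.02): k1=(-0.093, 0.069, 0.024), k2=(-0.094, 0.069, 0.024), k3=(-0.094, 0.070, 0.024), k4=(-0.095, 0.070, 0.025); state += dt/6·(k1+2k2+2k3+k4)
t=0.020: state=(0.947, 0.052, 0.000)
t=0.040: state=(0.945, 0.054, 0.001)
t=0.060: state=(0.943, 0.055, 0.002)
continuing one RK4 step at a time; state shown every 10 steps (Δt=0.2):
t=0.200: state=(0.928, 0.067, 0.006)
t=0.400: state=(0.901, 0.086, 0.013)
t=0.600: state=(0.868, 0.110, 0.022)
t=0.800: state=(0.828, 0.138, 0.033)
t=1.000: state=(0.781, 0.171, 0.048)
t=1.200: state=(0.726, 0.208, 0.066)
t=1.400: state=(0.665, 0.247, 0.087)
t=1.600: state=(0.601, 0.287, 0.112)
t=1.800: state=(0.534, 0.324, 0.141)
t=2.000: state=(0.469, 0.358, 0.173)
t=2.200: state=(0.407, 0.385, 0.209)
t=2.400: state=(0.349, 0.405, 0.246)
t=2.600: state=(0.298, 0.417, 0.285)
t=2.800: state=(0.254, 0.422, 0.324)
t=3.000: state=(0.216, 0.420, 0.364)
t=3.200: state=(0.184, 0.413, 0.403)
t=3.400: state=(0.158, 0.401, 0.441)
t=3.600: state=(0.136, 0.386, 0.478)
t=3.800: state=(0.117, 0.369, 0.514)
t=4.000: state=(0.102, 0.350, 0.548)
t=4.200: state=(0.090, 0.330, 0.580)
t=4.400: state=(0.079, 0.310, 0.610)
t=4.600: state=(0.071, 0.291, 0.638)
t=4.640: state=(0.069, 0.287, 0.644)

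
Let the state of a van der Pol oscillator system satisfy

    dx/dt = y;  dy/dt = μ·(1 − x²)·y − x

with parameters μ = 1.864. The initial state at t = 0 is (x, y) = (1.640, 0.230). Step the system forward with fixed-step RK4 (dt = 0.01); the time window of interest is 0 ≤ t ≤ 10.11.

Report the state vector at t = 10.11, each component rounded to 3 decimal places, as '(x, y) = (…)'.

t=0.000: state=(1.640, 0.230)
step 1 (dt=0.01): k1=(0.230, -2.364), k2=(0.218, -2.330), k3=(0.218, -2.330), k4=(0.207, -2.296); state += dt/6·(k1+2k2+2k3+k4)
t=0.010: state=(1.642, 0.207)
t=0.020: state=(1.644, 0.184)
t=0.030: state=(1.646, 0.162)
continuing one RK4 step at a time; state shown every 50 steps (Δt=0.5):
t=0.500: state=(1.568, -0.372)
t=1.000: state=(1.323, -0.601)
t=1.500: state=(0.945, -0.965)
t=2.000: state=(0.240, -2.082)
t=2.500: state=(-1.300, -3.349)
t=3.000: state=(-2.016, -0.054)
t=3.500: state=(-1.905, 0.345)
t=4.000: state=(-1.711, 0.429)
t=4.500: state=(-1.471, 0.540)
t=5.000: state=(-1.152, 0.767)
t=5.500: state=(-0.642, 1.393)
t=6.000: state=(0.473, 3.325)
t=6.500: state=(1.905, 1.116)
t=7.000: state=(1.980, -0.266)
t=7.500: state=(1.809, -0.391)
t=8.000: state=(1.593, -0.479)
t=8.500: state=(1.319, -0.635)
t=9.000: state=(0.924, -1.005)
t=9.500: state=(0.184, -2.198)
t=10.000: state=(-1.391, -3.185)
t=10.110: state=(-1.692, -2.238)

(x, y) = (-1.692, -2.238)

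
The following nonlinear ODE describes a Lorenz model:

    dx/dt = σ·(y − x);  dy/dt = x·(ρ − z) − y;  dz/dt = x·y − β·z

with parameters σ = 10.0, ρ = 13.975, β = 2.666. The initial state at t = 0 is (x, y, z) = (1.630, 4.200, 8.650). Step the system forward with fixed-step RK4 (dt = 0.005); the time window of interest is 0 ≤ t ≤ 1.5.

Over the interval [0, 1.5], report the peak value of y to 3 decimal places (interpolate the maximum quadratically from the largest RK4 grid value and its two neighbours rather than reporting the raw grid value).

max y = 9.413

t=0.000: state=(1.630, 4.200, 8.650)
step 1 (dt=0.005): k1=(25.700, 4.480, -16.215), k2=(25.169, 4.879, -15.818), k3=(25.193, 4.870, -15.825), k4=(24.684, 5.265, -15.432); state += dt/6·(k1+2k2+2k3+k4)
t=0.005: state=(1.756, 4.224, 8.571)
t=0.010: state=(1.877, 4.253, 8.496)
t=0.015: state=(1.994, 4.285, 8.424)
continuing one RK4 step at a time; state shown every 10 steps (Δt=0.05):
t=0.050: state=(2.717, 4.608, 8.026)
t=0.100: state=(3.606, 5.329, 7.764)
t=0.150: state=(4.482, 6.288, 7.898)
t=0.200: state=(5.423, 7.382, 8.504)
t=0.250: state=(6.425, 8.445, 9.651)
t=0.300: state=(7.399, 9.214, 11.330)
t=0.350: state=(8.174, 9.385, 13.344)
t=0.400: state=(8.545, 8.773, 15.273)
t=0.450: state=(8.379, 7.499, 16.618)
t=0.500: state=(7.707, 5.970, 17.087)
t=0.550: state=(6.725, 4.623, 16.735)
t=0.600: state=(5.684, 3.686, 15.840)
t=0.650: state=(4.776, 3.172, 14.691)
t=0.700: state=(4.097, 2.991, 13.489)
t=0.750: state=(3.667, 3.045, 12.347)
t=0.800: state=(3.465, 3.268, 11.329)
t=0.850: state=(3.460, 3.629, 10.470)
t=0.900: state=(3.626, 4.116, 9.803)
t=0.950: state=(3.946, 4.729, 9.362)
t=1.000: state=(4.406, 5.459, 9.189)
t=1.050: state=(4.992, 6.277, 9.335)
t=1.100: state=(5.678, 7.117, 9.848)
t=1.150: state=(6.408, 7.860, 10.748)
t=1.200: state=(7.093, 8.339, 11.985)
t=1.250: state=(7.610, 8.391, 13.392)
t=1.300: state=(7.838, 7.944, 14.698)
t=1.350: state=(7.708, 7.090, 15.616)
t=1.400: state=(7.247, 6.061, 15.973)
t=1.450: state=(6.571, 5.109, 15.781)
t=1.500: state=(5.835, 4.395, 15.183)
largest grid value and its neighbours: y(0.330)=9.40568, y(0.335)=9.41230, y(0.340)=9.41115
parabola through these three points peaks at t≈0.337 with y≈9.41278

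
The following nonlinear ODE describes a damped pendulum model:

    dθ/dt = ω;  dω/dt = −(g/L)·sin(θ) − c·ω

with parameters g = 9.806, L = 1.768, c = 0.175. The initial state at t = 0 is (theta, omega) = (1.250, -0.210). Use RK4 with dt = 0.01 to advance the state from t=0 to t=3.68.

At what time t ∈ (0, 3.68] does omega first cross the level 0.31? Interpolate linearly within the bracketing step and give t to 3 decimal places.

t=0.000: state=(1.250, -0.210)
step 1 (dt=0.01): k1=(-0.210, -5.227), k2=(-0.236, -5.220), k3=(-0.236, -5.220), k4=(-0.262, -5.213); state += dt/6·(k1+2k2+2k3+k4)
t=0.010: state=(1.248, -0.262)
t=0.020: state=(1.245, -0.314)
t=0.030: state=(1.241, -0.366)
continuing one RK4 step at a time; state shown every 20 steps (Δt=0.2):
t=0.200: state=(1.106, -1.216)
t=0.400: state=(0.774, -2.058)
t=0.600: state=(0.306, -2.549)
t=0.800: state=(-0.210, -2.511)
t=1.000: state=(-0.664, -1.957)
t=1.200: state=(-0.972, -1.087)
t=1.400: state=(-1.091, -0.105)
t=1.480: state=(-1.084, 0.287)
next step: t=1.490: state=(-1.081, 0.335) — omega has crossed 0.31
linear interpolation between t=1.480 (0.28687) and t=1.490 (0.33531) → t≈1.485

t = 1.485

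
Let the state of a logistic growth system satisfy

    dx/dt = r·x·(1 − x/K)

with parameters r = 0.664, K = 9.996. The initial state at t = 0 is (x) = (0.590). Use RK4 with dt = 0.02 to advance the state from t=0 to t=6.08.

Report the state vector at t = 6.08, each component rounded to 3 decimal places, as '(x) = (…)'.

(x) = (7.801)

t=0.000: state=(0.590)
step 1 (dt=0.02): k1=(0.369), k2=(0.371), k3=(0.371), k4=(0.373); state += dt/6·(k1+2k2+2k3+k4)
t=0.020: state=(0.597)
t=0.040: state=(0.605)
t=0.060: state=(0.613)
continuing one RK4 step at a time; state shown every 10 steps (Δt=0.2):
t=0.200: state=(0.668)
t=0.400: state=(0.756)
t=0.600: state=(0.854)
t=0.800: state=(0.964)
t=1.000: state=(1.086)
t=1.200: state=(1.221)
t=1.400: state=(1.371)
t=1.600: state=(1.535)
t=1.800: state=(1.716)
t=2.000: state=(1.913)
t=2.200: state=(2.127)
t=2.400: state=(2.358)
t=2.600: state=(2.605)
t=2.800: state=(2.869)
t=3.000: state=(3.148)
t=3.200: state=(3.442)
t=3.400: state=(3.747)
t=3.600: state=(4.063)
t=3.800: state=(4.387)
t=4.000: state=(4.716)
t=4.200: state=(5.048)
t=4.400: state=(5.379)
t=4.600: state=(5.706)
t=4.800: state=(6.028)
t=5.000: state=(6.341)
t=5.200: state=(6.643)
t=5.400: state=(6.932)
t=5.600: state=(7.207)
t=5.800: state=(7.466)
t=6.000: state=(7.709)
t=6.080: state=(7.801)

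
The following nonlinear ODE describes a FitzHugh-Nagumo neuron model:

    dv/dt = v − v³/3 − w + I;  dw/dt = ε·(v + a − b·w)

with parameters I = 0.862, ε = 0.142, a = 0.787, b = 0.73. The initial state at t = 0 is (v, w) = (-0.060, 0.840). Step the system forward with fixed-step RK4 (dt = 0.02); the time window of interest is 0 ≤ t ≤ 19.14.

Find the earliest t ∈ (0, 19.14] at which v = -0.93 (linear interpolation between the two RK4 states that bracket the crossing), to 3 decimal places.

t = 3.271

t=0.000: state=(-0.060, 0.840)
step 1 (dt=0.02): k1=(-0.038, 0.016), k2=(-0.038, 0.016), k3=(-0.038, 0.016), k4=(-0.039, 0.016); state += dt/6·(k1+2k2+2k3+k4)
t=0.020: state=(-0.061, 0.840)
t=0.040: state=(-0.062, 0.841)
t=0.060: state=(-0.062, 0.841)
continuing one RK4 step at a time; state shown every 50 steps (Δt=1):
t=1.000: state=(-0.135, 0.851)
t=2.000: state=(-0.339, 0.843)
t=3.000: state=(-0.777, 0.794)
t=3.260: state=(-0.924, 0.770)
next step: t=3.280: state=(-0.935, 0.768) — v has crossed -0.93
linear interpolation between t=3.260 (-0.92373) and t=3.280 (-0.93510) → t≈3.271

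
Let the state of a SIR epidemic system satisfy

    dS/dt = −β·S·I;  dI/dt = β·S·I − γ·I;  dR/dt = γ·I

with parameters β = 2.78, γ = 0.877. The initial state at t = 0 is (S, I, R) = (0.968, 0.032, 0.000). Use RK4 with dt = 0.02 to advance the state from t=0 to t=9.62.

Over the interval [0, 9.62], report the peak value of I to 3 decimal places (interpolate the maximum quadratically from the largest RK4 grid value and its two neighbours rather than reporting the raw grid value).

max I = 0.331

t=0.000: state=(0.968, 0.032, 0.000)
step 1 (dt=0.02): k1=(-0.086, 0.058, 0.028), k2=(-0.088, 0.059, 0.029), k3=(-0.088, 0.059, 0.029), k4=(-0.089, 0.060, 0.029); state += dt/6·(k1+2k2+2k3+k4)
t=0.020: state=(0.966, 0.033, 0.001)
t=0.040: state=(0.964, 0.034, 0.001)
t=0.060: state=(0.963, 0.036, 0.002)
continuing one RK4 step at a time; state shown every 25 steps (Δt=0.5):
t=0.500: state=(0.901, 0.076, 0.022)
t=1.000: state=(0.769, 0.158, 0.072)
t=1.500: state=(0.575, 0.261, 0.165)
t=2.000: state=(0.379, 0.325, 0.295)
t=2.500: state=(0.241, 0.320, 0.439)
t=3.000: state=(0.159, 0.271, 0.570)
t=3.500: state=(0.114, 0.211, 0.675)
t=4.000: state=(0.088, 0.156, 0.756)
t=4.500: state=(0.073, 0.113, 0.814)
t=5.000: state=(0.064, 0.080, 0.856)
t=5.500: state=(0.058, 0.056, 0.885)
t=6.000: state=(0.055, 0.039, 0.906)
t=6.500: state=(0.052, 0.027, 0.920)
t=7.000: state=(0.051, 0.019, 0.930)
t=7.500: state=(0.050, 0.013, 0.937)
t=8.000: state=(0.049, 0.009, 0.942)
t=8.500: state=(0.048, 0.006, 0.945)
t=9.000: state=(0.048, 0.004, 0.948)
t=9.500: state=(0.048, 0.003, 0.949)
t=9.620: state=(0.048, 0.003, 0.950)
largest grid value and its neighbours: I(2.180)=0.33077, I(2.200)=0.33084, I(2.220)=0.33079
parabola through these three points peaks at t≈2.202 with I≈0.33084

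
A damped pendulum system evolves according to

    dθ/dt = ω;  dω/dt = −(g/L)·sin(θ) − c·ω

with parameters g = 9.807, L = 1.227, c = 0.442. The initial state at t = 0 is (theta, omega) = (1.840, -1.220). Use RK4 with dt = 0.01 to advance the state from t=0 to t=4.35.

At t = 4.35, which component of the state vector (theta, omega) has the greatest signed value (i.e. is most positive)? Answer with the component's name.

t=0.000: state=(1.840, -1.220)
step 1 (dt=0.01): k1=(-1.220, -7.166), k2=(-1.256, -7.163), k3=(-1.256, -7.163), k4=(-1.292, -7.160); state += dt/6·(k1+2k2+2k3+k4)
t=0.010: state=(1.827, -1.292)
t=0.020: state=(1.814, -1.363)
t=0.030: state=(1.800, -1.435)
continuing one RK4 step at a time; state shown every 20 steps (Δt=0.2):
t=0.200: state=(1.454, -2.630)
t=0.400: state=(0.804, -3.775)
t=0.600: state=(0.003, -4.039)
t=0.800: state=(-0.731, -3.136)
t=1.000: state=(-1.209, -1.596)
t=1.200: state=(-1.365, 0.018)
t=1.400: state=(-1.211, 1.493)
t=1.600: state=(-0.788, 2.658)
t=1.800: state=(-0.193, 3.148)
t=2.000: state=(0.407, 2.703)
t=2.200: state=(0.841, 1.560)
t=2.400: state=(1.016, 0.182)
t=2.600: state=(0.920, -1.111)
t=2.800: state=(0.593, -2.077)
t=3.000: state=(0.129, -2.441)
t=3.200: state=(-0.333, -2.066)
t=3.400: state=(-0.660, -1.142)
t=3.600: state=(-0.777, -0.016)
t=3.800: state=(-0.673, 1.017)
t=4.000: state=(-0.392, 1.718)
t=4.200: state=(-0.022, 1.885)
t=4.350: state=(0.246, 1.629)
compare at T: theta=0.246, omega=1.629

largest component: omega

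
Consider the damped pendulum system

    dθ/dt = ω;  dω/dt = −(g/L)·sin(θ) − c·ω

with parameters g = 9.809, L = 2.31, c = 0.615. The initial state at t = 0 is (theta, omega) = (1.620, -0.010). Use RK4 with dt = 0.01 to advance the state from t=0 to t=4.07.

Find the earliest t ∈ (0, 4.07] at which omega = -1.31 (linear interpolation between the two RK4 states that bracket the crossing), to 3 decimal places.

t = 0.341

t=0.000: state=(1.620, -0.010)
step 1 (dt=0.01): k1=(-0.010, -4.235), k2=(-0.031, -4.222), k3=(-0.031, -4.222), k4=(-0.052, -4.209); state += dt/6·(k1+2k2+2k3+k4)
t=0.010: state=(1.620, -0.052)
t=0.020: state=(1.619, -0.094)
t=0.030: state=(1.618, -0.136)
continuing one RK4 step at a time; state shown every 20 steps (Δt=0.2):
t=0.200: state=(1.537, -0.808)
t=0.340: state=(1.388, -1.307)
next step: t=0.350: state=(1.375, -1.341) — omega has crossed -1.31
linear interpolation between t=0.340 (-1.30695) and t=0.350 (-1.34051) → t≈0.341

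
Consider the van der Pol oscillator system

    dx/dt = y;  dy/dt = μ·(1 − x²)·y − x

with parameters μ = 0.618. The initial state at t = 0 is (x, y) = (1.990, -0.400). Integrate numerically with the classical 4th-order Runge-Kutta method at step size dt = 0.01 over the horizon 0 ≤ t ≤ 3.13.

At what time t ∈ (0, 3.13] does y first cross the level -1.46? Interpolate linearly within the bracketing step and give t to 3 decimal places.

t=0.000: state=(1.990, -0.400)
step 1 (dt=0.01): k1=(-0.400, -1.258), k2=(-0.406, -1.247), k3=(-0.406, -1.247), k4=(-0.412, -1.236); state += dt/6·(k1+2k2+2k3+k4)
t=0.010: state=(1.986, -0.412)
t=0.020: state=(1.982, -0.425)
t=0.030: state=(1.977, -0.437)
continuing one RK4 step at a time; state shown every 20 steps (Δt=0.2):
t=0.200: state=(1.887, -0.614)
t=0.400: state=(1.748, -0.779)
t=0.600: state=(1.577, -0.925)
t=0.800: state=(1.377, -1.075)
t=1.000: state=(1.146, -1.243)
t=1.200: state=(0.878, -1.441)
t=1.210: state=(0.864, -1.452)
next step: t=1.220: state=(0.849, -1.462) — y has crossed -1.46
linear interpolation between t=1.210 (-1.45154) and t=1.220 (-1.46250) → t≈1.218

t = 1.218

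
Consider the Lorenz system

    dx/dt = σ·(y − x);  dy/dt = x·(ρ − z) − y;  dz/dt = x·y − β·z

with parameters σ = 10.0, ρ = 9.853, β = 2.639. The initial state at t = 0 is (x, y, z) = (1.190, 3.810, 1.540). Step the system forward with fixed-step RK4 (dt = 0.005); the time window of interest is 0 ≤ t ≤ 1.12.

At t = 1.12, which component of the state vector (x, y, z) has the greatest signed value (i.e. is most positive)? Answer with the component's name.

largest component: z

t=0.000: state=(1.190, 3.810, 1.540)
step 1 (dt=0.005): k1=(26.200, 6.082, 0.470), k2=(25.697, 6.610, 0.735), k3=(25.723, 6.598, 0.730), k4=(25.244, 7.114, 0.994); state += dt/6·(k1+2k2+2k3+k4)
t=0.005: state=(1.319, 3.843, 1.544)
t=0.010: state=(1.443, 3.881, 1.550)
t=0.015: state=(1.563, 3.924, 1.559)
continuing one RK4 step at a time; state shown every 10 steps (Δt=0.05):
t=0.050: state=(2.320, 4.342, 1.692)
t=0.100: state=(3.294, 5.223, 2.116)
t=0.150: state=(4.284, 6.329, 2.885)
t=0.200: state=(5.342, 7.516, 4.100)
t=0.250: state=(6.429, 8.557, 5.828)
t=0.300: state=(7.410, 9.132, 8.008)
t=0.350: state=(8.073, 8.932, 10.337)
t=0.400: state=(8.213, 7.884, 12.306)
t=0.450: state=(7.753, 6.284, 13.454)
t=0.500: state=(6.816, 4.632, 13.652)
t=0.550: state=(5.662, 3.315, 13.116)
t=0.600: state=(4.540, 2.452, 12.173)
t=0.650: state=(3.607, 1.978, 11.084)
t=0.700: state=(2.915, 1.771, 9.995)
t=0.750: state=(2.453, 1.732, 8.976)
t=0.800: state=(2.180, 1.798, 8.056)
t=0.850: state=(2.058, 1.938, 7.244)
t=0.900: state=(2.052, 2.140, 6.544)
t=0.950: state=(2.141, 2.404, 5.957)
t=1.000: state=(2.313, 2.736, 5.488)
t=1.050: state=(2.563, 3.142, 5.145)
t=1.100: state=(2.892, 3.630, 4.942)
t=1.120: state=(3.046, 3.848, 4.904)
compare at T: x=3.046, y=3.848, z=4.904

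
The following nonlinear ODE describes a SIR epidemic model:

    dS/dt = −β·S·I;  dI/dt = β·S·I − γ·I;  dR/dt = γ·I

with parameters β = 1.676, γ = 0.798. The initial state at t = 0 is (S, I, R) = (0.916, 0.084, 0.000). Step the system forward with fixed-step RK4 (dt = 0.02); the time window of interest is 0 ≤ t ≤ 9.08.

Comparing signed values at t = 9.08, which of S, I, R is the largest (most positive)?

largest component: R

t=0.000: state=(0.916, 0.084, 0.000)
step 1 (dt=0.02): k1=(-0.129, 0.062, 0.067), k2=(-0.130, 0.062, 0.068), k3=(-0.130, 0.062, 0.068), k4=(-0.130, 0.062, 0.068); state += dt/6·(k1+2k2+2k3+k4)
t=0.020: state=(0.913, 0.085, 0.001)
t=0.040: state=(0.911, 0.086, 0.003)
t=0.060: state=(0.908, 0.088, 0.004)
continuing one RK4 step at a time; state shown every 25 steps (Δt=0.5):
t=0.500: state=(0.842, 0.118, 0.040)
t=1.000: state=(0.751, 0.154, 0.094)
t=1.500: state=(0.651, 0.186, 0.163)
t=2.000: state=(0.551, 0.207, 0.242)
t=2.500: state=(0.462, 0.212, 0.326)
t=3.000: state=(0.388, 0.203, 0.409)
t=3.500: state=(0.330, 0.184, 0.486)
t=4.000: state=(0.286, 0.159, 0.555)
t=4.500: state=(0.253, 0.134, 0.614)
t=5.000: state=(0.228, 0.110, 0.662)
t=5.500: state=(0.210, 0.089, 0.702)
t=6.000: state=(0.196, 0.070, 0.733)
t=6.500: state=(0.186, 0.055, 0.758)
t=7.000: state=(0.179, 0.043, 0.778)
t=7.500: state=(0.173, 0.034, 0.793)
t=8.000: state=(0.169, 0.026, 0.805)
t=8.500: state=(0.166, 0.020, 0.814)
t=9.000: state=(0.163, 0.016, 0.821)
t=9.080: state=(0.163, 0.015, 0.822)
compare at T: S=0.163, I=0.015, R=0.822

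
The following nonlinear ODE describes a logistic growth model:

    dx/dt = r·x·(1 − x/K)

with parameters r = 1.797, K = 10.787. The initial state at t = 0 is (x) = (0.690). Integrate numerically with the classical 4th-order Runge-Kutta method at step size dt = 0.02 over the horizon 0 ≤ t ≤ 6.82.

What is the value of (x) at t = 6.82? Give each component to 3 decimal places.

(x) = (10.786)

t=0.000: state=(0.690)
step 1 (dt=0.02): k1=(1.161), k2=(1.179), k3=(1.179), k4=(1.197); state += dt/6·(k1+2k2+2k3+k4)
t=0.020: state=(0.714)
t=0.040: state=(0.738)
t=0.060: state=(0.763)
continuing one RK4 step at a time; state shown every 25 steps (Δt=0.5):
t=0.500: state=(1.550)
t=1.000: state=(3.148)
t=1.500: state=(5.426)
t=2.000: state=(7.693)
t=2.500: state=(9.269)
t=3.000: state=(10.113)
t=3.500: state=(10.502)
t=4.000: state=(10.669)
t=4.500: state=(10.739)
t=5.000: state=(10.767)
t=5.500: state=(10.779)
t=6.000: state=(10.784)
t=6.500: state=(10.786)
t=6.820: state=(10.786)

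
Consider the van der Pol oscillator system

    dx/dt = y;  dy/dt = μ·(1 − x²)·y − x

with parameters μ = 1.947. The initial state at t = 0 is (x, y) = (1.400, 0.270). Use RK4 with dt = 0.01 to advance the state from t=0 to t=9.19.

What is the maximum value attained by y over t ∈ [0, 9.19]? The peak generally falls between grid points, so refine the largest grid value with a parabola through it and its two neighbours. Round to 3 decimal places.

max y = 3.753

t=0.000: state=(1.400, 0.270)
step 1 (dt=0.01): k1=(0.270, -1.905), k2=(0.260, -1.890), k3=(0.261, -1.890), k4=(0.251, -1.876); state += dt/6·(k1+2k2+2k3+k4)
t=0.010: state=(1.403, 0.251)
t=0.020: state=(1.405, 0.232)
t=0.030: state=(1.407, 0.214)
continuing one RK4 step at a time; state shown every 50 steps (Δt=0.5):
t=0.500: state=(1.355, -0.353)
t=1.000: state=(1.090, -0.713)
t=1.500: state=(0.589, -1.415)
t=2.000: state=(-0.575, -3.473)
t=2.500: state=(-1.934, -0.856)
t=3.000: state=(-1.960, 0.279)
t=3.500: state=(-1.789, 0.383)
t=4.000: state=(-1.578, 0.469)
t=4.500: state=(-1.309, 0.624)
t=5.000: state=(-0.919, 0.996)
t=5.500: state=(-0.176, 2.242)
t=6.000: state=(1.439, 3.161)
t=6.500: state=(2.019, -0.050)
t=7.000: state=(1.893, -0.342)
t=7.500: state=(1.704, -0.416)
t=8.000: state=(1.471, -0.523)
t=8.500: state=(1.163, -0.740)
t=9.000: state=(0.671, -1.344)
t=9.190: state=(0.371, -1.866)
largest grid value and its neighbours: y(5.850)=3.75119, y(5.860)=3.75272, y(5.870)=3.74871
parabola through these three points peaks at t≈5.858 with y≈3.75286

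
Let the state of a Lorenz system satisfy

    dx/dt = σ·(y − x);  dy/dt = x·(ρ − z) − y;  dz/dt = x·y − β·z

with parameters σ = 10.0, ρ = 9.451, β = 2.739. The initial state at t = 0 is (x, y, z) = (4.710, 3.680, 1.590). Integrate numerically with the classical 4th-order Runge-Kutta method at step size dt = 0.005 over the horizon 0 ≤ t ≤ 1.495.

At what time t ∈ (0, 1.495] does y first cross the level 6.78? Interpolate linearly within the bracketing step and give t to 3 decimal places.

t=0.000: state=(4.710, 3.680, 1.590)
step 1 (dt=0.005): k1=(-10.300, 33.345, 12.978), k2=(-9.209, 32.908, 13.185), k3=(-9.247, 32.928, 13.188), k4=(-8.191, 32.510, 13.395); state += dt/6·(k1+2k2+2k3+k4)
t=0.005: state=(4.664, 3.845, 1.656)
t=0.010: state=(4.628, 4.005, 1.724)
t=0.015: state=(4.601, 4.162, 1.794)
continuing one RK4 step at a time; state shown every 10 steps (Δt=0.05):
t=0.050: state=(4.634, 5.185, 2.349)
t=0.100: state=(5.135, 6.494, 3.382)
t=0.110: state=(5.276, 6.738, 3.631)
next step: t=0.115: state=(5.350, 6.856, 3.761) — y has crossed 6.78
linear interpolation between t=0.110 (6.73753) and t=0.115 (6.85644) → t≈0.112

t = 0.112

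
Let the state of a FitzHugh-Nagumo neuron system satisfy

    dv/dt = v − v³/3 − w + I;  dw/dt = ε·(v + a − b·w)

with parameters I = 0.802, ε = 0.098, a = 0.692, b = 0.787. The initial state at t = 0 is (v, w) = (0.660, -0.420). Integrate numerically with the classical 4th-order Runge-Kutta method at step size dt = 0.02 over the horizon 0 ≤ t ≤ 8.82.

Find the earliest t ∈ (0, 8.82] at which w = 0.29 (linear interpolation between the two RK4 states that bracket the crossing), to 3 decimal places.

t = 2.816

t=0.000: state=(0.660, -0.420)
step 1 (dt=0.02): k1=(1.786, 0.165), k2=(1.794, 0.167), k3=(1.794, 0.167), k4=(1.802, 0.168); state += dt/6·(k1+2k2+2k3+k4)
t=0.020: state=(0.696, -0.417)
t=0.040: state=(0.732, -0.413)
t=0.060: state=(0.769, -0.410)
continuing one RK4 step at a time; state shown every 25 steps (Δt=0.5):
t=0.500: state=(1.537, -0.317)
t=1.000: state=(1.976, -0.185)
t=1.500: state=(2.055, -0.047)
t=2.000: state=(2.037, 0.086)
t=2.500: state=(2.000, 0.213)
t=2.800: state=(1.976, 0.286)
next step: t=2.820: state=(1.975, 0.291) — w has crossed 0.29
linear interpolation between t=2.800 (0.28619) and t=2.820 (0.29097) → t≈2.816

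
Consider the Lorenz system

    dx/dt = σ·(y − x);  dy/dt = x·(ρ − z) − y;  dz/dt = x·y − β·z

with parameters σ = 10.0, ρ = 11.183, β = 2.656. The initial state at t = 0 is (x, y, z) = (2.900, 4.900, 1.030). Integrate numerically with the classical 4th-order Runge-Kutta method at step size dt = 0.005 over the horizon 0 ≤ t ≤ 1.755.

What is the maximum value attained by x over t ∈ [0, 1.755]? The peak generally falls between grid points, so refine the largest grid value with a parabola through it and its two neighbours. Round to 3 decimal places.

t=0.000: state=(2.900, 4.900, 1.030)
step 1 (dt=0.005): k1=(20.000, 24.544, 11.474), k2=(20.114, 24.905, 11.824), k3=(20.120, 24.905, 11.826), k4=(20.239, 25.263, 12.184); state += dt/6·(k1+2k2+2k3+k4)
t=0.005: state=(3.001, 5.025, 1.089)
t=0.010: state=(3.102, 5.153, 1.152)
t=0.015: state=(3.206, 5.284, 1.218)
continuing one RK4 step at a time; state shown every 20 steps (Δt=0.1):
t=0.100: state=(5.233, 7.945, 3.125)
t=0.200: state=(8.091, 10.764, 8.116)
t=0.300: state=(9.563, 9.349, 14.615)
t=0.400: state=(7.593, 4.358, 16.497)
t=0.500: state=(4.334, 1.502, 14.055)
t=0.600: state=(2.260, 0.911, 11.083)
t=0.700: state=(1.439, 1.041, 8.644)
t=0.800: state=(1.307, 1.389, 6.769)
t=0.900: state=(1.551, 1.948, 5.396)
t=1.000: state=(2.110, 2.846, 4.521)
t=1.100: state=(3.059, 4.243, 4.272)
t=1.200: state=(4.503, 6.199, 5.026)
t=1.300: state=(6.346, 8.215, 7.373)
t=1.400: state=(7.842, 8.715, 11.158)
t=1.500: state=(7.738, 6.650, 14.012)
t=1.600: state=(6.036, 4.016, 13.943)
t=1.700: state=(4.199, 2.692, 12.125)
t=1.755: state=(3.501, 2.471, 10.978)
largest grid value and its neighbours: x(0.290)=9.56464, x(0.295)=9.56884, x(0.300)=9.56311
parabola through these three points peaks at t≈0.295 with x≈9.56887

max x = 9.569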